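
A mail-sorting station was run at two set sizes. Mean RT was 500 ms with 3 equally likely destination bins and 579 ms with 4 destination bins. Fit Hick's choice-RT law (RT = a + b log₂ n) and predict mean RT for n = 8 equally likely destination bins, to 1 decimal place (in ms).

769.3 ms

Solve the two-equation system in a and b:
  b = (579 − 500) / (log₂ 4 − log₂ 3) = 79 / (2 − 1.5850) = 190.344 ms/bit
  a = 500 − 190.344 × 1.5850 = 198.312 ms
Then RT(8) = 198.312 + 190.344 × log₂ 8 = 198.312 + 190.344 × 3 ≈ 769.344 ms.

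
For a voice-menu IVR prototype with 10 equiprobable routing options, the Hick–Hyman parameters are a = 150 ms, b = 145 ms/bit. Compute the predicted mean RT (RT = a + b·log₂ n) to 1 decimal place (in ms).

631.7 ms

log₂(10) = 3.3219 bits, so RT = 150 + 145 × 3.3219 ≈ 631.680 ms.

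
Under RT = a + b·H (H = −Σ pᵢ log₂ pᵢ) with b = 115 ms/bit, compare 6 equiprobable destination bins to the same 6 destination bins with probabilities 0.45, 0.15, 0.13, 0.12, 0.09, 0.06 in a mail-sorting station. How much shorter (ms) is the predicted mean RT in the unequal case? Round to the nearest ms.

The RT saving is b·ΔH. Equiprobable H₀ = log₂(6) = 2.5850 bits; with the given probabilities H = 2.2348 bits.
b·(H₀ − H) = 115 × (2.5850 − 2.2348) = 40.26 ms.

40 ms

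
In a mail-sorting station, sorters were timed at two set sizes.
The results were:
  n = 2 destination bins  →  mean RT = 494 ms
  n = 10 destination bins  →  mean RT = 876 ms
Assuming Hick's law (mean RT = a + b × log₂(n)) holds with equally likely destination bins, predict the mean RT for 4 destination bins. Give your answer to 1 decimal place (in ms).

658.5 ms

Solve the two-equation system in a and b:
  b = (876 − 494) / (log₂ 10 − log₂ 2) = 382 / (3.3219 − 1) = 164.518 ms/bit
  a = 494 − 164.518 × 1 = 329.482 ms
Then RT(4) = 329.482 + 164.518 × log₂ 4 = 329.482 + 164.518 × 2 ≈ 658.518 ms.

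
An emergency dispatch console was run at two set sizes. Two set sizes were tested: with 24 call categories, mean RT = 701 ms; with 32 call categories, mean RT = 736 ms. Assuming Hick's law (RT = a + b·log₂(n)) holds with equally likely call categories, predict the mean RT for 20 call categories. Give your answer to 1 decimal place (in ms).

678.8 ms

RT is linear in log₂ n, so two points fix the line:
  b = (736 − 701) / (log₂ 32 − log₂ 24) = 35 / (5 − 4.5850) = 84.330 ms/bit
  a = 701 − 84.330 × 4.5850 = 314.351 ms
Then RT(20) = 314.351 + 84.330 × log₂ 20 = 314.351 + 84.330 × 4.3219 ≈ 678.818 ms.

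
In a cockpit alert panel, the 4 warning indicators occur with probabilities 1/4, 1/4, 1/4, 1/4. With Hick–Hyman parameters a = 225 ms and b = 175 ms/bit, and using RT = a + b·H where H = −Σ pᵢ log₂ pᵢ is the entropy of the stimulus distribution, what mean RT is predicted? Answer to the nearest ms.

575 ms

Each term −pᵢ log₂ pᵢ: 0.25·2 + 0.25·2 + 0.25·2 + 0.25·2; summed, H = 2.000 bits.
Mean RT = a + bH = 225 + 175·2.000 = 575.00 ms.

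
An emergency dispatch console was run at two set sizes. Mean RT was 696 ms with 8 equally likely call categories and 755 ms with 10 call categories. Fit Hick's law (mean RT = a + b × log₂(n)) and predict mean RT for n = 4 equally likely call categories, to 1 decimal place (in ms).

RT is linear in log₂ n, so two points fix the line:
  b = (755 − 696) / (log₂ 10 − log₂ 8) = 59 / (3.3219 − 3) = 183.271 ms/bit
  a = 696 − 183.271 × 3 = 146.188 ms
Then RT(4) = 146.188 + 183.271 × log₂ 4 = 146.188 + 183.271 × 2 ≈ 512.729 ms.

512.7 ms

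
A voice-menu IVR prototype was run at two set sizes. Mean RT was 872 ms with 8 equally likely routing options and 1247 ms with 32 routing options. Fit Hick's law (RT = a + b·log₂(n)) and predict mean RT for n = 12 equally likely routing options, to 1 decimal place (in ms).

981.7 ms

RT is linear in log₂ n, so two points fix the line:
  b = (1247 − 872) / (log₂ 32 − log₂ 8) = 375 / (5 − 3) = 187.500 ms/bit
  a = 872 − 187.500 × 3 = 309.500 ms
Then RT(12) = 309.500 + 187.500 × log₂ 12 = 309.500 + 187.500 × 3.5850 ≈ 981.680 ms.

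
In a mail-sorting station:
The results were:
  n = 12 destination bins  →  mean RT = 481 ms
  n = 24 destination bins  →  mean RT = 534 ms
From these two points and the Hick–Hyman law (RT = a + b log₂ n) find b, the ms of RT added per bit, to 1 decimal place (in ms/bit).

53.0 ms/bit

The slope on a log₂ axis is (534 − 481) / (4.5850 − 3.5850) = 53.000 ms/bit.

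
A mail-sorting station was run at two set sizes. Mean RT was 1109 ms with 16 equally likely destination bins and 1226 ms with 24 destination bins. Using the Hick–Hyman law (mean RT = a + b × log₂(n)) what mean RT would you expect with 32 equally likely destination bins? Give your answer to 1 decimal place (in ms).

1309.0 ms

Solve the two-equation system in a and b:
  b = (1226 − 1109) / (log₂ 24 − log₂ 16) = 117 / (4.5850 − 4) = 200.013 ms/bit
  a = 1109 − 200.013 × 4 = 308.949 ms
Then RT(32) = 308.949 + 200.013 × log₂ 32 = 308.949 + 200.013 × 5 ≈ 1309.013 ms.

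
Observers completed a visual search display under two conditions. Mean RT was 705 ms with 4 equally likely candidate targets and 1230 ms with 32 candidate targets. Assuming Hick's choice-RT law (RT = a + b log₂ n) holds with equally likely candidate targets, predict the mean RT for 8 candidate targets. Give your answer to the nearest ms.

880 ms

Fit slope and intercept:
  b = (1230 − 705) / (log₂ 32 − log₂ 4) = 525 / (5 − 2) = 175 ms/bit
  a = 705 − 175 × 2 = 355 ms
Then RT(8) = 355 + 175 × log₂ 8 = 355 + 175 × 3 ≈ 880.000 ms.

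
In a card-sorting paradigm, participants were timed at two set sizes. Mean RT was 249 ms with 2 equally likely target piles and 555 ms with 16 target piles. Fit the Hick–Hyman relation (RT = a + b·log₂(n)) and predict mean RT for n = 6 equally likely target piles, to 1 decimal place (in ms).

Solve the two-equation system in a and b:
  b = (555 − 249) / (log₂ 16 − log₂ 2) = 306 / (4 − 1) = 102.000 ms/bit
  a = 249 − 102.000 × 1 = 147.000 ms
Then RT(6) = 147.000 + 102.000 × log₂ 6 = 147.000 + 102.000 × 2.5850 ≈ 410.666 ms.

410.7 ms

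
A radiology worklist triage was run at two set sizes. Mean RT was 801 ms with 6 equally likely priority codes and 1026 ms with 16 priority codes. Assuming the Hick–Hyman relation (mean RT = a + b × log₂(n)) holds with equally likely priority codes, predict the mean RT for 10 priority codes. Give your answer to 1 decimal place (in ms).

918.2 ms

Solve the two-equation system in a and b:
  b = (1026 − 801) / (log₂ 16 − log₂ 6) = 225 / (4 − 2.5850) = 159.006 ms/bit
  a = 801 − 159.006 × 2.5850 = 389.974 ms
Then RT(10) = 389.974 + 159.006 × log₂ 10 = 389.974 + 159.006 × 3.3219 ≈ 918.182 ms.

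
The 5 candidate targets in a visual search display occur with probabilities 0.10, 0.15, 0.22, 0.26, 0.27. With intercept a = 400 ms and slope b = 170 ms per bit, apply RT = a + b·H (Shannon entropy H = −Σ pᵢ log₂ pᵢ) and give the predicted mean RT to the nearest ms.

781 ms

Entropy contributions −pᵢ log₂ pᵢ: 0.3322, 0.4105, 0.4806, 0.5053, 0.5100; sum H = 2.2386 bits.
RT = a + bH = 400 + 170·2.2386 = 780.57 ms.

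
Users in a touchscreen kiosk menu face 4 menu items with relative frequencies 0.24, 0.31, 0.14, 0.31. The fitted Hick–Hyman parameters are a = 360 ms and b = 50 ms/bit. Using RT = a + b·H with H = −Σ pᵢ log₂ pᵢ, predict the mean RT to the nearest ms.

457 ms

H = 0.24·log₂(1/0.24) + 0.31·log₂(1/0.31) + 0.14·log₂(1/0.14) + 0.31·log₂(1/0.31) = 1.9388 bits.
RT = 360 + 50 × 1.9388 = 456.94 ms.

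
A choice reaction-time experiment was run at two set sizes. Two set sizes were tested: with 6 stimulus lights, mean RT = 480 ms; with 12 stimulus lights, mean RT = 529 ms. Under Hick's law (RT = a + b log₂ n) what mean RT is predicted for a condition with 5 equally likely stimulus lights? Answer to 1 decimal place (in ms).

467.1 ms

RT is linear in log₂ n, so two points fix the line:
  b = (529 − 480) / (log₂ 12 − log₂ 6) = 49 / (3.5850 − 2.5850) = 49.000 ms/bit
  a = 480 − 49.000 × 2.5850 = 353.337 ms
Then RT(5) = 353.337 + 49.000 × log₂ 5 = 353.337 + 49.000 × 2.3219 ≈ 467.111 ms.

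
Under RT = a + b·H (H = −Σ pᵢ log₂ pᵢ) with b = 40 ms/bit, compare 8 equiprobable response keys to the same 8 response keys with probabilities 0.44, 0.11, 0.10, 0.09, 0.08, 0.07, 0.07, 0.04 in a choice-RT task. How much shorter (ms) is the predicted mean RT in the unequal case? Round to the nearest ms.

19 ms

Equiprobable entropy H₀ = log₂ 8 = 3.0000 bits.
Skewed entropy H = −Σ pᵢ log₂ pᵢ = 2.5307 bits.
ΔRT = b·(H₀ − H) = 40 × 0.4693 = 18.77 ms.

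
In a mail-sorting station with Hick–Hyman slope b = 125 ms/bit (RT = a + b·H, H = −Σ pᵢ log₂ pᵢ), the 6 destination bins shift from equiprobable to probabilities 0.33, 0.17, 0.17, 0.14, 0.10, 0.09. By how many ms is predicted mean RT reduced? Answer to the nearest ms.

18 ms

Equiprobable entropy H₀ = log₂ 6 = 2.5850 bits.
Skewed entropy H = −Σ pᵢ log₂ pᵢ = 2.4390 bits.
ΔRT = b·(H₀ − H) = 125 × 0.1460 = 18.25 ms.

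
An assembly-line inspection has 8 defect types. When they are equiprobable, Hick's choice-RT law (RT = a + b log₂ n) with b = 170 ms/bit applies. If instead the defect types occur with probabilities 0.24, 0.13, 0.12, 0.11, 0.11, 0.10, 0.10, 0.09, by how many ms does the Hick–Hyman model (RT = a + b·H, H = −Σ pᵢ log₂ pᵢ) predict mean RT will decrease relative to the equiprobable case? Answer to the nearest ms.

Equiprobable entropy H₀ = log₂ 8 = 3.0000 bits.
Skewed entropy H = −Σ pᵢ log₂ pᵢ = 2.9215 bits.
ΔRT = b·(H₀ − H) = 170 × 0.0785 = 13.35 ms.

13 ms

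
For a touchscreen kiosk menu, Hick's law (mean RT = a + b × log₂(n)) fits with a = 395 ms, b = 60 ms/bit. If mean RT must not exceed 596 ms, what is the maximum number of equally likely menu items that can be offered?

Information budget: (596 − 395)/60 = 3.3500 bits, so n ≤ 2^3.3500 = 10.196 → at most 10.

10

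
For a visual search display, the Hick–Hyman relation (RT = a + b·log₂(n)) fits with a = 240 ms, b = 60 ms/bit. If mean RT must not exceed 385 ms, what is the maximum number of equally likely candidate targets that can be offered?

Information budget: (385 − 240)/60 = 2.4167 bits, so n ≤ 2^2.4167 = 5.339 → at most 5.

5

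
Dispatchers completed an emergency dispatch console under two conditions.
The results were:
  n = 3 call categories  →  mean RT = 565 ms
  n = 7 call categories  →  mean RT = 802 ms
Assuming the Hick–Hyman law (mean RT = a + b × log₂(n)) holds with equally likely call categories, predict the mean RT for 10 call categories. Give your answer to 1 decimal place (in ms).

RT is linear in log₂ n, so two points fix the line:
  b = (802 − 565) / (log₂ 7 − log₂ 3) = 237 / (2.8074 − 1.5850) = 193.882 ms/bit
  a = 565 − 193.882 × 1.5850 = 257.704 ms
Then RT(10) = 257.704 + 193.882 × log₂ 10 = 257.704 + 193.882 × 3.3219 ≈ 901.767 ms.

901.8 ms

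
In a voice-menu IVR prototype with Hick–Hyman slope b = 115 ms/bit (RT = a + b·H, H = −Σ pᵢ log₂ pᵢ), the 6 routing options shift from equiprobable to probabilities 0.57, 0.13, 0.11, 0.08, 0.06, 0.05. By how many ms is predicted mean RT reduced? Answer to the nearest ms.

73 ms

The RT saving is b·ΔH. Equiprobable H₀ = log₂(6) = 2.5850 bits; with the given probabilities H = 1.9463 bits.
b·(H₀ − H) = 115 × (2.5850 − 1.9463) = 73.44 ms.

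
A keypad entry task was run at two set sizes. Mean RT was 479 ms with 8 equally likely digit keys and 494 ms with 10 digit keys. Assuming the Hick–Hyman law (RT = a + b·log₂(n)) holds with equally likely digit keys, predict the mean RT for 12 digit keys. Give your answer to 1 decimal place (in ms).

506.3 ms

Fit slope and intercept:
  b = (494 − 479) / (log₂ 10 − log₂ 8) = 15 / (3.3219 − 3) = 46.594 ms/bit
  a = 479 − 46.594 × 3 = 339.217 ms
Then RT(12) = 339.217 + 46.594 × log₂ 12 = 339.217 + 46.594 × 3.5850 ≈ 506.256 ms.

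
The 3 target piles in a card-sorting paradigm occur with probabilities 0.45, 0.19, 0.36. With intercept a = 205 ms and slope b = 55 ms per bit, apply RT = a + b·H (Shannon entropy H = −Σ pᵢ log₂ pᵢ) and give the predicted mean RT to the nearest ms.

288 ms

Entropy contributions −pᵢ log₂ pᵢ: 0.5184, 0.4552, 0.5306; sum H = 1.5042 bits.
RT = a + bH = 205 + 55·1.5042 = 287.73 ms.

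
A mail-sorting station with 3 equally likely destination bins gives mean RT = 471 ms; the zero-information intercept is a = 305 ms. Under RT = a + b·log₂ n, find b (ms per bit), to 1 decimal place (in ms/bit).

104.7 ms/bit

b = (471 − 305) / log₂(3) = 166 / 1.5850 = 104.734 ms/bit.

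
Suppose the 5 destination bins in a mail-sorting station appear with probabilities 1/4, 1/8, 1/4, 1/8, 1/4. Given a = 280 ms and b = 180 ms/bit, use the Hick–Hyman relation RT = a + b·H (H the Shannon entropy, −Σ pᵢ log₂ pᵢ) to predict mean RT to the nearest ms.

685 ms

H = −Σ pᵢ log₂ pᵢ = 0.25·2 + 0.125·3 + 0.25·2 + 0.125·3 + 0.25·2 = 2.250 bits.
RT = 280 + 180 × 2.250 = 685.00 ms.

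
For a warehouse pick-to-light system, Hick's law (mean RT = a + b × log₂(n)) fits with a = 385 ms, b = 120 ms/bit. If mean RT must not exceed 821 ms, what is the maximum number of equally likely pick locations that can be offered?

12

Information budget: (821 − 385)/120 = 3.6333 bits, so n ≤ 2^3.6333 = 12.409 → at most 12.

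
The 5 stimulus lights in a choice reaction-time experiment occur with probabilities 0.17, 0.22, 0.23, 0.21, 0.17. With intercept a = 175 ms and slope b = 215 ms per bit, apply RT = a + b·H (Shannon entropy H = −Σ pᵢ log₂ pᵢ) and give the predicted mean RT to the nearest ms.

Entropy contributions −pᵢ log₂ pᵢ: 0.4346, 0.4806, 0.4877, 0.4728, 0.4346; sum H = 2.3102 bits.
RT = a + bH = 175 + 215·2.3102 = 671.70 ms.

672 ms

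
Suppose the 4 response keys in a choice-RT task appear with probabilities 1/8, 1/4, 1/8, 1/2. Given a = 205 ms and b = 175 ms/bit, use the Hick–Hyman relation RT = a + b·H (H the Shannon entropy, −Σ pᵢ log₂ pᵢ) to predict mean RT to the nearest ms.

Each term −pᵢ log₂ pᵢ: 0.125·3 + 0.25·2 + 0.125·3 + 0.5·1; summed, H = 1.750 bits.
Mean RT = a + bH = 205 + 175·1.750 = 511.25 ms.

511 ms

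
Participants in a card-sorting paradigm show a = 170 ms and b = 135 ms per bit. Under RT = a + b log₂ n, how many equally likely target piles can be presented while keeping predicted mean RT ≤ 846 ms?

135·log₂ n ≤ 846 − 170 = 676, giving log₂ n ≤ 5.0074 and n ≤ 32.165. The largest whole number is 32.

32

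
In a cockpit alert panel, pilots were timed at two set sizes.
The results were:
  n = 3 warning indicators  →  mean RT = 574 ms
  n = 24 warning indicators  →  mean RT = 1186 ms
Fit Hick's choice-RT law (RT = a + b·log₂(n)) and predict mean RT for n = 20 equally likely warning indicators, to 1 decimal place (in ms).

With log₂ n on the abscissa the relation is linear; from the two conditions:
  b = (1186 − 574) / (log₂ 24 − log₂ 3) = 612 / (4.5850 − 1.5850) = 204.000 ms/bit
  a = 574 − 204.000 × 1.5850 = 250.668 ms
Then RT(20) = 250.668 + 204.000 × log₂ 20 = 250.668 + 204.000 × 4.3219 ≈ 1132.341 ms.

1132.3 ms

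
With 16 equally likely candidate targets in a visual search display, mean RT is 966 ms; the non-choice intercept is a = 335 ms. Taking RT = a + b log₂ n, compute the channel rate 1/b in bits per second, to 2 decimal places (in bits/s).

6.34 bits/s

b = (966 − 335)/log₂ 16 = 631/4 = 157.750 ms per bit = 0.15775 s/bit; the reciprocal is 6.339 bits/s.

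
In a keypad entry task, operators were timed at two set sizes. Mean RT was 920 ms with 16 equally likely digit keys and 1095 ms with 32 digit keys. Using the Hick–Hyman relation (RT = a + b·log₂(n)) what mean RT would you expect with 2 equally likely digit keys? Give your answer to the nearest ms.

395 ms

Fit slope and intercept:
  b = (1095 − 920) / (log₂ 32 − log₂ 16) = 175 / (5 − 4) = 175 ms/bit
  a = 920 − 175 × 4 = 220 ms
Then RT(2) = 220 + 175 × log₂ 2 = 220 + 175 × 1 ≈ 395.000 ms.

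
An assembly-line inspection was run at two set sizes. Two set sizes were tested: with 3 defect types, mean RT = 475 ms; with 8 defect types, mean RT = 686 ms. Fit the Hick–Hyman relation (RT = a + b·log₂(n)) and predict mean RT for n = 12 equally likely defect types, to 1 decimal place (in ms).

Fit slope and intercept:
  b = (686 − 475) / (log₂ 8 − log₂ 3) = 211 / (3 − 1.5850) = 149.113 ms/bit
  a = 475 − 149.113 × 1.5850 = 238.662 ms
Then RT(12) = 238.662 + 149.113 × log₂ 12 = 238.662 + 149.113 × 3.5850 ≈ 773.225 ms.

773.2 ms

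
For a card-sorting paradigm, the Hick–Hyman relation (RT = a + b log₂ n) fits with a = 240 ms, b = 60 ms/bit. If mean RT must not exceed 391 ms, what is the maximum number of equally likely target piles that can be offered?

Information budget: (391 − 240)/60 = 2.5167 bits, so n ≤ 2^2.5167 = 5.723 → at most 5.

5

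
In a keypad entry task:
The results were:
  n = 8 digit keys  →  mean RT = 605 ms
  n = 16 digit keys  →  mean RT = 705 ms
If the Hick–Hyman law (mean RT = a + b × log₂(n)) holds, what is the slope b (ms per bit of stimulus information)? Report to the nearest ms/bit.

100 ms/bit

Slope: b = (705 − 605) / (log₂ 16 − log₂ 8) = 100/1.0000 = 100 ms/bit.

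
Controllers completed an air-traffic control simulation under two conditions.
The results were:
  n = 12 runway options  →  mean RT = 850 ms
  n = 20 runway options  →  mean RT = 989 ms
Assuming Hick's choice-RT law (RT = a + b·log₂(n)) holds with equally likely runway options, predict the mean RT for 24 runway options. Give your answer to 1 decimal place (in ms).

With log₂ n on the abscissa the relation is linear; from the two conditions:
  b = (989 − 850) / (log₂ 20 − log₂ 12) = 139 / (4.3219 − 3.5850) = 188.611 ms/bit
  a = 850 − 188.611 × 3.5850 = 173.836 ms
Then RT(24) = 173.836 + 188.611 × log₂ 24 = 173.836 + 188.611 × 4.5850 ≈ 1038.611 ms.

1038.6 ms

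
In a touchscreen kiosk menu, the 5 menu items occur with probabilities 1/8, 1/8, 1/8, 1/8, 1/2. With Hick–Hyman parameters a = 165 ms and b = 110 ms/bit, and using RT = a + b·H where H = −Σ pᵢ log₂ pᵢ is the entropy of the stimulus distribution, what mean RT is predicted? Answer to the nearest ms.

H = −Σ pᵢ log₂ pᵢ = 0.125·3 + 0.125·3 + 0.125·3 + 0.125·3 + 0.5·1 = 2.000 bits.
RT = 165 + 110 × 2.000 = 385.00 ms.

385 ms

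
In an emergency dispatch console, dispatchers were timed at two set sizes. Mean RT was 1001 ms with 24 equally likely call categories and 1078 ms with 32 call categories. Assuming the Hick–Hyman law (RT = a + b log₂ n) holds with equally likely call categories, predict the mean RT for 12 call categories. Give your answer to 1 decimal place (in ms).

RT is linear in log₂ n, so two points fix the line:
  b = (1078 − 1001) / (log₂ 32 − log₂ 24) = 77 / (5 − 4.5850) = 185.525 ms/bit
  a = 1001 − 185.525 × 4.5850 = 150.373 ms
Then RT(12) = 150.373 + 185.525 × log₂ 12 = 150.373 + 185.525 × 3.5850 ≈ 815.475 ms.

815.5 ms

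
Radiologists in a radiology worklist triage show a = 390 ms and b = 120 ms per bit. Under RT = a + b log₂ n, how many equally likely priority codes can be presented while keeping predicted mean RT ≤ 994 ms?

Information budget: (994 − 390)/120 = 5.0333 bits, so n ≤ 2^5.0333 = 32.748 → at most 32.

32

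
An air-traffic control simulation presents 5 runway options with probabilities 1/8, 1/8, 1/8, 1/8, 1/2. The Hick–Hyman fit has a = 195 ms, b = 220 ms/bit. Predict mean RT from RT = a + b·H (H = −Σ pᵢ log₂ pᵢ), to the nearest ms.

635 ms

Each term −pᵢ log₂ pᵢ: 0.125·3 + 0.125·3 + 0.125·3 + 0.125·3 + 0.5·1; summed, H = 2.000 bits.
Mean RT = a + bH = 195 + 220·2.000 = 635.00 ms.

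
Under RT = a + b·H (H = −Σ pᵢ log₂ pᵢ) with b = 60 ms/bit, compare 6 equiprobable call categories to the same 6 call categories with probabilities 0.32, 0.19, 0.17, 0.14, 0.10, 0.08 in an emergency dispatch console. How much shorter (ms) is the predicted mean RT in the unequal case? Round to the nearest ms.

9 ms

Equiprobable entropy H₀ = log₂ 6 = 2.5850 bits.
Skewed entropy H = −Σ pᵢ log₂ pᵢ = 2.4367 bits.
ΔRT = b·(H₀ − H) = 60 × 0.1483 = 8.90 ms.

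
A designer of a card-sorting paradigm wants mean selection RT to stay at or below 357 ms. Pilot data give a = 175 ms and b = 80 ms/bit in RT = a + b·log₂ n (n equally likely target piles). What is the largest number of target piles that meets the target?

4

Information budget: (357 − 175)/80 = 2.2750 bits, so n ≤ 2^2.2750 = 4.840 → at most 4.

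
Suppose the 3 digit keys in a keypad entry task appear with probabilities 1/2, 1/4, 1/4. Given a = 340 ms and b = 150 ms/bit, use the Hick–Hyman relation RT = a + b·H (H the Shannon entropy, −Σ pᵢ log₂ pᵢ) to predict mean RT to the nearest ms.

Each term −pᵢ log₂ pᵢ: 0.5·1 + 0.25·2 + 0.25·2; summed, H = 1.500 bits.
Mean RT = a + bH = 340 + 150·1.500 = 565.00 ms.

565 ms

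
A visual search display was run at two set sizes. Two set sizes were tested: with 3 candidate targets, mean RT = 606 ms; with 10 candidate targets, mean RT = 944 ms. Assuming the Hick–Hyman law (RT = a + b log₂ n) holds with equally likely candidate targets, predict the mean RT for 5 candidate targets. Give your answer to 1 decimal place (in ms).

Solve the two-equation system in a and b:
  b = (944 − 606) / (log₂ 10 − log₂ 3) = 338 / (3.3219 − 1.5850) = 194.592 ms/bit
  a = 606 − 194.592 × 1.5850 = 297.579 ms
Then RT(5) = 297.579 + 194.592 × log₂ 5 = 297.579 + 194.592 × 2.3219 ≈ 749.408 ms.

749.4 ms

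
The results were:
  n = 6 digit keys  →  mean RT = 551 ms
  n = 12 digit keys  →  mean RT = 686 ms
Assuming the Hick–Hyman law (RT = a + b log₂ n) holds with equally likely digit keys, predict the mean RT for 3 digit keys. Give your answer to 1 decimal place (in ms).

416.0 ms

With log₂ n on the abscissa the relation is linear; from the two conditions:
  b = (686 − 551) / (log₂ 12 − log₂ 6) = 135 / (3.5850 − 2.5850) = 135.000 ms/bit
  a = 551 − 135.000 × 2.5850 = 202.030 ms
Then RT(3) = 202.030 + 135.000 × log₂ 3 = 202.030 + 135.000 × 1.5850 ≈ 416.000 ms.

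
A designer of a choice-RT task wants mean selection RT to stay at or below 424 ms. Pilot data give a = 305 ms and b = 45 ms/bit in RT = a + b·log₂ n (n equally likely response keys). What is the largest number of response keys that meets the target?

6

45·log₂ n ≤ 424 − 305 = 119, giving log₂ n ≤ 2.6444 and n ≤ 6.253. The largest whole number is 6.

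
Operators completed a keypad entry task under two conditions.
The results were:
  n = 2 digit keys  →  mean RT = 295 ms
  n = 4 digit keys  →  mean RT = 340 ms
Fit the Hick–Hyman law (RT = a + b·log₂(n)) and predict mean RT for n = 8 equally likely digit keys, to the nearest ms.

385 ms

With log₂ n on the abscissa the relation is linear; from the two conditions:
  b = (340 − 295) / (log₂ 4 − log₂ 2) = 45 / (2 − 1) = 45 ms/bit
  a = 295 − 45 × 1 = 250 ms
Then RT(8) = 250 + 45 × log₂ 8 = 250 + 45 × 3 ≈ 385.000 ms.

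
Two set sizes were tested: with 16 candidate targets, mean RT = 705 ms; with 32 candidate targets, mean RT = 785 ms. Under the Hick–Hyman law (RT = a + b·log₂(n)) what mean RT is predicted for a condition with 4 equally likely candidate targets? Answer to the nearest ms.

Fit slope and intercept:
  b = (785 − 705) / (log₂ 32 − log₂ 16) = 80 / (5 − 4) = 80 ms/bit
  a = 705 − 80 × 4 = 385 ms
Then RT(4) = 385 + 80 × log₂ 4 = 385 + 80 × 2 ≈ 545.000 ms.

545 ms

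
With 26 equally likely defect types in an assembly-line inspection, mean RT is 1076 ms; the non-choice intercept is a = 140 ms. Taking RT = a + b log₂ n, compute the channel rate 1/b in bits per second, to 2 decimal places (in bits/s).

5.02 bits/s

Choice component = 1076 − 140 = 936 ms over log₂(26) = 4.7004 bits.
b = 936 / 4.7004 = 199.130 ms/bit, so 1/b = 5.022 bits/s.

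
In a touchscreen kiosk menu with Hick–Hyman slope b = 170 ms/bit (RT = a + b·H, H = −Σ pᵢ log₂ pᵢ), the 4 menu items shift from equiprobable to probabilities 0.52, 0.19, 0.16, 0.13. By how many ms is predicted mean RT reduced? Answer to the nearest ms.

The RT saving is b·ΔH. Equiprobable H₀ = log₂(4) = 2.0000 bits; with the given probabilities H = 1.7515 bits.
b·(H₀ − H) = 170 × (2.0000 − 1.7515) = 42.25 ms.

42 ms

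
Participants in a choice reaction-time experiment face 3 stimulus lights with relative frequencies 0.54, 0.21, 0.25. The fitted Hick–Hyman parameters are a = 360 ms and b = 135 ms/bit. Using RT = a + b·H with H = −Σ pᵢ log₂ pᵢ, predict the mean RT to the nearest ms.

H = 0.54·log₂(1/0.54) + 0.21·log₂(1/0.21) + 0.25·log₂(1/0.25) = 1.4529 bits.
RT = 360 + 135 × 1.4529 = 556.14 ms.

556 ms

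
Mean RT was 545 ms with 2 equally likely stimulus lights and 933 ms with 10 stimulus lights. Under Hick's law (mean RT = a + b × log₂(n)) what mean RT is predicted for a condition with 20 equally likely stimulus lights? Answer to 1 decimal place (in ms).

1100.1 ms

Solve the two-equation system in a and b:
  b = (933 − 545) / (log₂ 10 − log₂ 2) = 388 / (3.3219 − 1) = 167.103 ms/bit
  a = 545 − 167.103 × 1 = 377.897 ms
Then RT(20) = 377.897 + 167.103 × log₂ 20 = 377.897 + 167.103 × 4.3219 ≈ 1100.103 ms.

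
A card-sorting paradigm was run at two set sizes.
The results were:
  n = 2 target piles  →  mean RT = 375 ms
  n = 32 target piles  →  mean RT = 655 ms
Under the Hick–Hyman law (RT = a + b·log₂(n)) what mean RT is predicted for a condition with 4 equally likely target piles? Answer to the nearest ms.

RT is linear in log₂ n, so two points fix the line:
  b = (655 − 375) / (log₂ 32 − log₂ 2) = 280 / (5 − 1) = 70 ms/bit
  a = 375 − 70 × 1 = 305 ms
Then RT(4) = 305 + 70 × log₂ 4 = 305 + 70 × 2 ≈ 445.000 ms.

445 ms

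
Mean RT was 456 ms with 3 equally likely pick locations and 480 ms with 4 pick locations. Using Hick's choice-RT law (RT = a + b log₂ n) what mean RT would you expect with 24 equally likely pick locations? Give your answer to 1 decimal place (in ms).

Fit slope and intercept:
  b = (480 − 456) / (log₂ 4 − log₂ 3) = 24 / (2 − 1.5850) = 57.826 ms/bit
  a = 456 − 57.826 × 1.5850 = 364.348 ms
Then RT(24) = 364.348 + 57.826 × log₂ 24 = 364.348 + 57.826 × 4.5850 ≈ 629.478 ms.

629.5 ms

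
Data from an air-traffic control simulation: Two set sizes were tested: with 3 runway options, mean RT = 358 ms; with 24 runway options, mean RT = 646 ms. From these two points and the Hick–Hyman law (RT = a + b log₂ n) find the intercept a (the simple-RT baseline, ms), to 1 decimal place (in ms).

The slope on a log₂ axis is (646 − 358) / (4.5850 − 1.5850) = 96.000 ms/bit.
Intercept: a = 358 − 96.000·log₂(3) = 205.844 ms.

205.8 ms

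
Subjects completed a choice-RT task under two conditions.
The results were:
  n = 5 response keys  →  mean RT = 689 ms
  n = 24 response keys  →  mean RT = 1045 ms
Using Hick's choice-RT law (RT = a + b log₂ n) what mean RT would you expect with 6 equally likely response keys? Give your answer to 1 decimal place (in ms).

730.4 ms

With log₂ n on the abscissa the relation is linear; from the two conditions:
  b = (1045 − 689) / (log₂ 24 − log₂ 5) = 356 / (4.5850 − 2.3219) = 157.311 ms/bit
  a = 689 − 157.311 × 2.3219 = 323.735 ms
Then RT(6) = 323.735 + 157.311 × log₂ 6 = 323.735 + 157.311 × 2.5850 ≈ 730.378 ms.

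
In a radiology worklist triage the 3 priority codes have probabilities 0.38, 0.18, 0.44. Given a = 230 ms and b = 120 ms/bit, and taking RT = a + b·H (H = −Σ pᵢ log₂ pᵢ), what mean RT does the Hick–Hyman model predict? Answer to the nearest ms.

Entropy contributions −pᵢ log₂ pᵢ: 0.5305, 0.4453, 0.5211; sum H = 1.4969 bits.
RT = a + bH = 230 + 120·1.4969 = 409.63 ms.

410 ms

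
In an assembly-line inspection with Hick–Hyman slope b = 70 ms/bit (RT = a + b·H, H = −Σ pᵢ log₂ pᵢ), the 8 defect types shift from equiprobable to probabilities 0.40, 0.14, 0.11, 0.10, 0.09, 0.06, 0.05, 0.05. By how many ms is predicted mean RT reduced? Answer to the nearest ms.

28 ms

Equiprobable entropy H₀ = log₂ 8 = 3.0000 bits.
Skewed entropy H = −Σ pᵢ log₂ pᵢ = 2.5967 bits.
ΔRT = b·(H₀ − H) = 70 × 0.4033 = 28.23 ms.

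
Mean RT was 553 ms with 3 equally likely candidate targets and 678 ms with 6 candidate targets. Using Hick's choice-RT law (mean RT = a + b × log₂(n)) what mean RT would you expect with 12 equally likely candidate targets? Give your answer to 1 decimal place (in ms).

803.0 ms

RT is linear in log₂ n, so two points fix the line:
  b = (678 − 553) / (log₂ 6 − log₂ 3) = 125 / (2.5850 − 1.5850) = 125.000 ms/bit
  a = 553 − 125.000 × 1.5850 = 354.880 ms
Then RT(12) = 354.880 + 125.000 × log₂ 12 = 354.880 + 125.000 × 3.5850 ≈ 803.000 ms.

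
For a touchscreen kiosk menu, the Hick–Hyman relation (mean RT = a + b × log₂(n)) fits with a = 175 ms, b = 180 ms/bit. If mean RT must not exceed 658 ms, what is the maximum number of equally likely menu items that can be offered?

6

Information budget: (658 − 175)/180 = 2.6833 bits, so n ≤ 2^2.6833 = 6.423 → at most 6.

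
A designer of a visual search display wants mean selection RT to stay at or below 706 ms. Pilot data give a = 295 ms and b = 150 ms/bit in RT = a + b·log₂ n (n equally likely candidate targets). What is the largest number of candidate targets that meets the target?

6

Set 295 + 150·log₂ n ≤ 706 → log₂ n ≤ (706 − 295)/150 = 2.7400.
So n ≤ 2^2.7400 = 6.681; the largest integer n is 6.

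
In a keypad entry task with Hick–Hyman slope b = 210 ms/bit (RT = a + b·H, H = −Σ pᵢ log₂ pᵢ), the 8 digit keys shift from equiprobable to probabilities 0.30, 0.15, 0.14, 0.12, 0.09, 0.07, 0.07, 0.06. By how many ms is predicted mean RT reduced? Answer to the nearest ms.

Equiprobable entropy H₀ = log₂ 8 = 3.0000 bits.
Skewed entropy H = −Σ pᵢ log₂ pᵢ = 2.7891 bits.
ΔRT = b·(H₀ − H) = 210 × 0.2109 = 44.29 ms.

44 ms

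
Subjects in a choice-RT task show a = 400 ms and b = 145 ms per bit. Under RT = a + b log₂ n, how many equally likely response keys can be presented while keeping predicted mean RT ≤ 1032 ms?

20

145·log₂ n ≤ 1032 − 400 = 632, giving log₂ n ≤ 4.3586 and n ≤ 20.515. The largest whole number is 20.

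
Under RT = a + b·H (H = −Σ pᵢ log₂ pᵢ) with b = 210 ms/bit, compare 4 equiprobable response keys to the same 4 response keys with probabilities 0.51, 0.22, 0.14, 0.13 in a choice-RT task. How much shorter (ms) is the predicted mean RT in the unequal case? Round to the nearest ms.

Equiprobable entropy H₀ = log₂ 4 = 2.0000 bits.
Skewed entropy H = −Σ pᵢ log₂ pᵢ = 1.7558 bits.
ΔRT = b·(H₀ − H) = 210 × 0.2442 = 51.29 ms.

51 ms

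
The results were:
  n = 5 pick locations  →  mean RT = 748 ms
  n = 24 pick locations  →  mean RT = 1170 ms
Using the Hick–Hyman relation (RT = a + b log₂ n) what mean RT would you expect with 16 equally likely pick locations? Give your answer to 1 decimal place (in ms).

1060.9 ms

RT is linear in log₂ n, so two points fix the line:
  b = (1170 − 748) / (log₂ 24 − log₂ 5) = 422 / (4.5850 − 2.3219) = 186.475 ms/bit
  a = 748 − 186.475 × 2.3219 = 315.018 ms
Then RT(16) = 315.018 + 186.475 × log₂ 16 = 315.018 + 186.475 × 4 ≈ 1060.919 ms.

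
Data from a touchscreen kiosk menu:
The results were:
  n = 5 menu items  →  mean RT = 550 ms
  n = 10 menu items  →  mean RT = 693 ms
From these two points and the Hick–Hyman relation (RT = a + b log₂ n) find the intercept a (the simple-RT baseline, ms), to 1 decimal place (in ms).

218.0 ms

Slope: b = (693 − 550) / (log₂ 10 − log₂ 5) = 143/1.0000 = 143.000 ms/bit.
a = RT₁ − b·log₂ n₁ = 550 − 143.000 × 2.3219 = 217.964 ms.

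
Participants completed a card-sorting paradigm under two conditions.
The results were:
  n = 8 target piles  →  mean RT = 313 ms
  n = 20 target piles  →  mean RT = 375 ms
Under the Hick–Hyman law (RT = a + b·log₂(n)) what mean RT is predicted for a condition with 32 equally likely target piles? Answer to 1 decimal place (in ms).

RT is linear in log₂ n, so two points fix the line:
  b = (375 − 313) / (log₂ 20 − log₂ 8) = 62 / (4.3219 − 3) = 46.901 ms/bit
  a = 313 − 46.901 × 3 = 172.296 ms
Then RT(32) = 172.296 + 46.901 × log₂ 32 = 172.296 + 46.901 × 5 ≈ 406.802 ms.

406.8 ms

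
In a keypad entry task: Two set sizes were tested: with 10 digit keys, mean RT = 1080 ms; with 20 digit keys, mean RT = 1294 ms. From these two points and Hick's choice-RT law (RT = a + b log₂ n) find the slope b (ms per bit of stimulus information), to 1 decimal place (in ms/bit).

Slope: b = (1294 − 1080) / (log₂ 20 − log₂ 10) = 214/1.0000 = 214.000 ms/bit.

214.0 ms/bit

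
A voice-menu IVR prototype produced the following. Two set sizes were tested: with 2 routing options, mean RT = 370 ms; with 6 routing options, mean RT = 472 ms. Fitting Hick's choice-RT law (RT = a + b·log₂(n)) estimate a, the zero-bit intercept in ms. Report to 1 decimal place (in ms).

305.6 ms

b = (RT₂ − RT₁)/(log₂ n₂ − log₂ n₁) = (472 − 370)/(2.5850 − 1) = 64.355 ms/bit.
a = RT₁ − b·log₂ n₁ = 370 − 64.355 × 1 = 305.645 ms.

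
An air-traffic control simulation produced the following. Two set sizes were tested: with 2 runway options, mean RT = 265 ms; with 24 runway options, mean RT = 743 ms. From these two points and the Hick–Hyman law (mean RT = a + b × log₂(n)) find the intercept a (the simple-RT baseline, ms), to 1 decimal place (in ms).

b = (RT₂ − RT₁)/(log₂ n₂ − log₂ n₁) = (743 − 265)/(4.5850 − 1) = 133.335 ms/bit.
Intercept: a = 265 − 133.335·log₂(2) = 131.665 ms.

131.7 ms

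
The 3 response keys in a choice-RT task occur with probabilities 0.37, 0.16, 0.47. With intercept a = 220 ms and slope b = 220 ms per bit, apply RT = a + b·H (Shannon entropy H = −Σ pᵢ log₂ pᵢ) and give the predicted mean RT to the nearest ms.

542 ms

Entropy contributions −pᵢ log₂ pᵢ: 0.5307, 0.4230, 0.5120; sum H = 1.4657 bits.
RT = a + bH = 220 + 220·1.4657 = 542.45 ms.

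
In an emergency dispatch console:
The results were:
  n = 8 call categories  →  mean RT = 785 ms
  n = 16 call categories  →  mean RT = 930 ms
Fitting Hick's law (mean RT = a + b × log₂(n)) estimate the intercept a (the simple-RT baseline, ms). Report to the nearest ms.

350 ms

b = (RT₂ − RT₁)/(log₂ n₂ − log₂ n₁) = (930 − 785)/(4 − 3) = 145 ms/bit.
Intercept: a = 785 − 145·log₂(8) = 350.000 ms.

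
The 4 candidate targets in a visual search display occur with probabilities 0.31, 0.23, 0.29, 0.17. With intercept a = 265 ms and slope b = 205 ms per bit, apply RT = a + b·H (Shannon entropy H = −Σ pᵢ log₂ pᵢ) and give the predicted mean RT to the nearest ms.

Entropy contributions −pᵢ log₂ pᵢ: 0.5238, 0.4877, 0.5179, 0.4346; sum H = 1.9640 bits.
RT = a + bH = 265 + 205·1.9640 = 667.61 ms.

668 ms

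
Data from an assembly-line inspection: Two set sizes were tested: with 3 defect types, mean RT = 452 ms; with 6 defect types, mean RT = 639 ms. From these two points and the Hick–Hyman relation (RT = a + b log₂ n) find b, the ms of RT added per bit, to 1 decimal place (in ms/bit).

187.0 ms/bit

The slope on a log₂ axis is (639 − 452) / (2.5850 − 1.5850) = 187.000 ms/bit.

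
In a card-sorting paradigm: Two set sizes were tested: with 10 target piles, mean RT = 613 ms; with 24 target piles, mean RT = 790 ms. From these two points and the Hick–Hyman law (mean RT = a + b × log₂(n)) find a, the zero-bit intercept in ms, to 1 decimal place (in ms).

147.5 ms

b = (RT₂ − RT₁)/(log₂ n₂ − log₂ n₁) = (790 − 613)/(4.5850 − 3.3219) = 140.139 ms/bit.
a = RT₁ − b·log₂ n₁ = 613 − 140.139 × 3.3219 = 147.469 ms.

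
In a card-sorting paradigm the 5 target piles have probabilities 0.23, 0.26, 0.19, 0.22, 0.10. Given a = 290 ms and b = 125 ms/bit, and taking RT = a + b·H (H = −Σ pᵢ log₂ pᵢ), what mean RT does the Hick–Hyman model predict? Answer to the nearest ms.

Entropy contributions −pᵢ log₂ pᵢ: 0.4877, 0.5053, 0.4552, 0.4806, 0.3322; sum H = 2.2609 bits.
RT = a + bH = 290 + 125·2.2609 = 572.62 ms.

573 ms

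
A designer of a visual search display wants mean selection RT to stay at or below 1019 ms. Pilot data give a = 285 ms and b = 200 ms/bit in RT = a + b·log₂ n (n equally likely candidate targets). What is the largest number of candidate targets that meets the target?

12

Information budget: (1019 − 285)/200 = 3.6700 bits, so n ≤ 2^3.6700 = 12.729 → at most 12.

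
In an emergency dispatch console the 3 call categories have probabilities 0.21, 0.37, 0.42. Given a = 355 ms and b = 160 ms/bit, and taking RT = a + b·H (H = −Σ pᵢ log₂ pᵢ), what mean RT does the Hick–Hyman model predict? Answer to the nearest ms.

Entropy contributions −pᵢ log₂ pᵢ: 0.4728, 0.5307, 0.5256; sum H = 1.5292 bits.
RT = a + bH = 355 + 160·1.5292 = 599.67 ms.

600 ms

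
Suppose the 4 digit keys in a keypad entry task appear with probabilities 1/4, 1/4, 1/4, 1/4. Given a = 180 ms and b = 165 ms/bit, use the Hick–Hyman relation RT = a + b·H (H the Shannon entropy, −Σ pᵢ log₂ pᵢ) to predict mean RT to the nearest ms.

510 ms

H = −Σ pᵢ log₂ pᵢ = 0.25·2 + 0.25·2 + 0.25·2 + 0.25·2 = 2.000 bits.
RT = 180 + 165 × 2.000 = 510.00 ms.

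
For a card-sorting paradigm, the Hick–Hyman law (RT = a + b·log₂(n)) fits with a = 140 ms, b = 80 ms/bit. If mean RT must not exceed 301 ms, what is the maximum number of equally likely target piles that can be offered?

Set 140 + 80·log₂ n ≤ 301 → log₂ n ≤ (301 − 140)/80 = 2.0125.
So n ≤ 2^2.0125 = 4.035; the largest integer n is 4.

4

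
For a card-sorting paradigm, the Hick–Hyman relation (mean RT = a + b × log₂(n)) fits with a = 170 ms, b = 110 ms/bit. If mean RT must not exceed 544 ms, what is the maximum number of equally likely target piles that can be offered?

Information budget: (544 − 170)/110 = 3.4000 bits, so n ≤ 2^3.4000 = 10.556 → at most 10.

10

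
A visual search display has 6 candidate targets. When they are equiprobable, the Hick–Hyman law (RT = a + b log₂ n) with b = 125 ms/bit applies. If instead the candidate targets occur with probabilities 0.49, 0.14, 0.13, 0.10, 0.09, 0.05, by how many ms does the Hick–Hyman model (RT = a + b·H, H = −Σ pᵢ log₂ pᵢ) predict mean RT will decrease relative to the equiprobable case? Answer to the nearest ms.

Equiprobable entropy H₀ = log₂ 6 = 2.5850 bits.
Skewed entropy H = −Σ pᵢ log₂ pᵢ = 2.1450 bits.
ΔRT = b·(H₀ − H) = 125 × 0.4400 = 55.00 ms.

55 ms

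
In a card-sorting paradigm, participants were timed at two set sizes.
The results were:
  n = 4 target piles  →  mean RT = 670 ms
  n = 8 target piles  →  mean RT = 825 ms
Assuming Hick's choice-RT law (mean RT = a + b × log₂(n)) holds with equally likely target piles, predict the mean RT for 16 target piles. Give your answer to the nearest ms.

980 ms

RT is linear in log₂ n, so two points fix the line:
  b = (825 − 670) / (log₂ 8 − log₂ 4) = 155 / (3 − 2) = 155 ms/bit
  a = 670 − 155 × 2 = 360 ms
Then RT(16) = 360 + 155 × log₂ 16 = 360 + 155 × 4 ≈ 980.000 ms.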